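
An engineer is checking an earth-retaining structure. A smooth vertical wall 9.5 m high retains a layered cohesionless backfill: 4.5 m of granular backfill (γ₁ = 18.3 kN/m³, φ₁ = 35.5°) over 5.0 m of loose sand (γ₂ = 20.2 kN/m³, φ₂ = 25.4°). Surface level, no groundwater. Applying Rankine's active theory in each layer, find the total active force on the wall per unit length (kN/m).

K_a1 = tan²(45°−35.5°/2) = 0.2653; K_a2 = tan²(45°−25.4°/2) = 0.3996.
Layer 1: σ at base = K_a1 γ₁ h₁ = 21.84 kPa; P₁ = ½×21.84×4.5 = 49.15.
Layer 2: σ_v at top = γ₁h₁ = 82.35; σ_h top = K_a2×82.35 = 32.91; σ_h base = K_a2×(82.35+20.2×5.0) = 73.27.
P₂ = ½(32.91+73.27)×5.0 = 265.5. Total P_a = 49.15+265.5 = 314.6 kN/m.

315 kN/m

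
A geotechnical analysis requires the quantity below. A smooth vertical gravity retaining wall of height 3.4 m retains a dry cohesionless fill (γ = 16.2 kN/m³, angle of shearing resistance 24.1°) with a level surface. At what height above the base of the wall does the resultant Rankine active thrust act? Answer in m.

K_a = 0.4201.
The pressure distribution is triangular, so the resultant acts at H/3 above the base = 3.4/3 = 1.133 m.

1.13 m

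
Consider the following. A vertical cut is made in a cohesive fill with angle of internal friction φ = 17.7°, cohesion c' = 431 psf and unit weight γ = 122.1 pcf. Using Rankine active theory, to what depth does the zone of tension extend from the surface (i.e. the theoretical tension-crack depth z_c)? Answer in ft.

9.66 ft

K_a = tan²(45° − 17.7°/2) = 0.5337; √K_a = 0.7306.
The active pressure is zero where K_a γ z = 2c√K_a, so z_c = 2c/(γ√K_a) = 2×431/(122.1×0.7306) = 9.664 ft.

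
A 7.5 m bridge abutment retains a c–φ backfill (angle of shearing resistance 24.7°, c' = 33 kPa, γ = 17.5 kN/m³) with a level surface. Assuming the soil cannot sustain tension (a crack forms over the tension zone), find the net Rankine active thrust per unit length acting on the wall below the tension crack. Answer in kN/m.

9.36 kN/m

K_a = 0.4106; √K_a = 0.6408.
Tension-crack depth z_c = 2c/(γ√K_a) = 2×33/(17.5×0.6408) = 5.886 m.
σ_a at base = K_a γ H − 2c√K_a = 0.4106×17.5×7.5 − 2×33×0.6408 = 11.60 kPa.
P_a = ½ × 11.60 × (H − z_c) = 0.5×11.60×1.614 = 9.360 kN/m.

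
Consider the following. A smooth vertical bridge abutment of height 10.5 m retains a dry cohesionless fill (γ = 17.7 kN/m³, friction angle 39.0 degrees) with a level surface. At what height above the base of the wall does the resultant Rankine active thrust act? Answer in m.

K_a = 0.2275.
The pressure distribution is triangular, so the resultant acts at H/3 above the base = 10.5/3 = 3.500 m.

3.50 m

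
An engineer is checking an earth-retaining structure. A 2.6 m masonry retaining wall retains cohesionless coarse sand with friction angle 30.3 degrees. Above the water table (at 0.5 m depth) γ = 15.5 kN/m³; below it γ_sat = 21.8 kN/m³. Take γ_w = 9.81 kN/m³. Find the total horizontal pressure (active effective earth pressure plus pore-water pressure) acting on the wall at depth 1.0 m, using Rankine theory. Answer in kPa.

9.43 kPa

K_a = (1 − sin φ)/(1 + sin φ) = 0.3293.
γ' = 21.8 − 9.81 = 11.99 kN/m³.
Effective vertical stress at 1.0 m: σ'_v = 15.5×0.5 + 11.99×0.500 = 13.75 kPa.
σ'_h = K_a σ'_v = 0.3293 × 13.75 = 4.527 kPa; u = γ_w × 0.500 = 4.905 kPa.
Total σ_h = 4.527 + 4.905 = 9.432 kPa.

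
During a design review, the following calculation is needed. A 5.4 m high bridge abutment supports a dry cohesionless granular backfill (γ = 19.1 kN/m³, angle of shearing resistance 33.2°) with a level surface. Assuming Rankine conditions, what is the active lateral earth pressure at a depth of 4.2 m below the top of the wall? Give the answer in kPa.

K_a = (1 − sin φ)/(1 + sin φ) = 0.2924.
σ_h = K_a γ z = 0.2924 × 19.1 × 4.2 = 23.45 kPa.

23.5 kPa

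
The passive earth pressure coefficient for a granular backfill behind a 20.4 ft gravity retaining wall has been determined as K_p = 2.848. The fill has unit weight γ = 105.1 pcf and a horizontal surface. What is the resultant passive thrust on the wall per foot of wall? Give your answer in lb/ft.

62300 lb/ft

P = ½ K_p γ H² = 0.5 × 2.848 × 105.1 × 20.4² = 62280 lb/ft.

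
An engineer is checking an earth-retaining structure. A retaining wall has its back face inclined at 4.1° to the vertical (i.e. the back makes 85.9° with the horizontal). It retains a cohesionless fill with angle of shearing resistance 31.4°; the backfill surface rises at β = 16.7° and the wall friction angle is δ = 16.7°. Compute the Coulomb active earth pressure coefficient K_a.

0.401

K_a = sin²(α+φ) / [sin²α · sin(α−δ) · (1 + √{sin(φ+δ)sin(φ−β) / (sin(α−δ)sin(α+β))})²].
With α = 85.9°, φ = 31.4°, δ = 16.7°, β = 16.7°: K_a = 0.4010.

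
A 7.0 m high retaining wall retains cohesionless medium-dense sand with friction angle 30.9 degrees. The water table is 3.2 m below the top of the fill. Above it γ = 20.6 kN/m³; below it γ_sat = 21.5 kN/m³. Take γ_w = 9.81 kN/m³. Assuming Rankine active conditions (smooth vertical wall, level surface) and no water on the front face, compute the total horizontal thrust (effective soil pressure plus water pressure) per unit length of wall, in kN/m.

212 kN/m

K_a = tan²(45° − φ/2) = 0.3214.
γ' = 21.5 − 9.81 = 11.69 kN/m³. Depth below WT = 3.8 m.
σ'_h at WT = K_a γ d_w = 21.19 kPa; at base = 21.19 + K_a γ' × 3.8 = 35.46 kPa.
P₁ (0–3.2 m) = ½×21.19×3.2 = 33.90. P₂ (3.2–7.0 m) = ½(21.19+35.46)×3.8 = 107.6.
P_w = ½ γ_w h₂² = 0.5×9.81×3.8² = 70.83. Total = 33.90+107.6+70.83 = 212.4 kN/m.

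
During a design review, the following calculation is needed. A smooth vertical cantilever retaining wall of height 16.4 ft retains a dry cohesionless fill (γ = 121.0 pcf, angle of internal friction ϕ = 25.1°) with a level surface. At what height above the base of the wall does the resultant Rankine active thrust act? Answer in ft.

K_a = 0.4043.
The pressure distribution is triangular, so the resultant acts at H/3 above the base = 16.4/3 = 5.467 ft.

5.47 ft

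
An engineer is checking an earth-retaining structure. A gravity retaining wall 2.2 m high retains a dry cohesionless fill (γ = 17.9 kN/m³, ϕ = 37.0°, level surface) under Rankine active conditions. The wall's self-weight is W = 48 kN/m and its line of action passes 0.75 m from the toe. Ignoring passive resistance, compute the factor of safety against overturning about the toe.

K_a = tan²(45° − 37.0°/2) = 0.2486.
P_a = ½K_aγH² = 0.5×0.2486×17.9×2.2² = 10.77 kN/m, acting at H/3 = 0.7333 m above the base.
Overturning moment M_o = P_a × H/3 = 10.77 × 0.7333 = 7.897.
Resisting moment M_r = W × 0.75 = 48 × 0.75 = 36.00.
FS_overturning = M_r/M_o = 36.00/7.897 = 4.559.

4.56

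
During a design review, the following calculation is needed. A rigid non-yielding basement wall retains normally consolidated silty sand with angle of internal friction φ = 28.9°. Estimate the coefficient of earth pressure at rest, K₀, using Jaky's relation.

K₀ = 1 − sin φ' = 1 − sin 28.9° = 0.5167.

0.517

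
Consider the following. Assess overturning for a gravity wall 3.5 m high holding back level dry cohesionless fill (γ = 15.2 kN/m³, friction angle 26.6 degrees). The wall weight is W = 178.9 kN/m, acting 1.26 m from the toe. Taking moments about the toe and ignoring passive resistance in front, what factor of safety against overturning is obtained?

5.44

K_a = tan²(45° − 26.6°/2) = 0.3814.
P_a = ½K_aγH² = 0.5×0.3814×15.2×3.5² = 35.51 kN/m, acting at H/3 = 1.167 m above the base.
Overturning moment M_o = P_a × H/3 = 35.51 × 1.167 = 41.43.
Resisting moment M_r = W × 1.26 = 178.9 × 1.26 = 225.4.
FS_overturning = M_r/M_o = 225.4/41.43 = 5.441.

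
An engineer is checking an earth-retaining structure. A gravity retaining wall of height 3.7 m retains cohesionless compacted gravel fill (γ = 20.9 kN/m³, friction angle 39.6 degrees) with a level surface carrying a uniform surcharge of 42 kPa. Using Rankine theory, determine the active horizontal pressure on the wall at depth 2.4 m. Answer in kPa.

K_a = (1 − sin φ)/(1 + sin φ) = 0.2214.
σ_v = γz + q = 20.9 × 2.4 + 42 = 92.16 kPa.
σ_h = K_a σ_v = 0.2214 × 92.16 = 20.41 kPa.

20.4 kPa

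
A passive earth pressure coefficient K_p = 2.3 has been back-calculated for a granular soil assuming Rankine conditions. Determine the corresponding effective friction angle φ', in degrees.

K_p = (1+sin φ)/(1−sin φ) ⇒ sin φ = (K_p − 1)/(K_p + 1) = 0.3939.
φ = arcsin(0.3939) = 23.20°.

23.2°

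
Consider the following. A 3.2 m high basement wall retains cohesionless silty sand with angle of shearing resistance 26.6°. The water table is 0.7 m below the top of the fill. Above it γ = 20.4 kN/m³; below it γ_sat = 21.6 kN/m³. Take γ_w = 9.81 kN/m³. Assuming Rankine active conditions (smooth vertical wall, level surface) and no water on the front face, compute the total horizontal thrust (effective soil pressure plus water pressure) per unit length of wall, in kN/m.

K_a = tan²(45° − φ/2) = 0.3814.
γ' = 21.6 − 9.81 = 11.79 kN/m³. Depth below WT = 2.5 m.
σ'_h at WT = K_a γ d_w = 5.447 kPa; at base = 5.447 + K_a γ' × 2.5 = 16.69 kPa.
P₁ (0–0.7 m) = ½×5.447×0.7 = 1.906. P₂ (0.7–3.2 m) = ½(5.447+16.69)×2.5 = 27.67.
P_w = ½ γ_w h₂² = 0.5×9.81×2.5² = 30.66. Total = 1.906+27.67+30.66 = 60.23 kN/m.

60.2 kN/m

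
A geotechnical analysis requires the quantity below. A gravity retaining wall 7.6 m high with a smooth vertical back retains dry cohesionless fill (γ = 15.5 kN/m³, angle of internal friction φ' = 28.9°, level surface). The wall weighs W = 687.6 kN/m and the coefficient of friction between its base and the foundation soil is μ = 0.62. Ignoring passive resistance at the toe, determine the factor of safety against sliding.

2.73

K_a = tan²(45° − 28.9°/2) = 0.3484.
P_a = ½K_aγH² = 0.5×0.3484×15.5×7.6² = 155.9 kN/m, acting at H/3 = 2.533 m above the base.
FS_sliding = μW / P_a = 0.62×687.6 / 155.9 = 2.734.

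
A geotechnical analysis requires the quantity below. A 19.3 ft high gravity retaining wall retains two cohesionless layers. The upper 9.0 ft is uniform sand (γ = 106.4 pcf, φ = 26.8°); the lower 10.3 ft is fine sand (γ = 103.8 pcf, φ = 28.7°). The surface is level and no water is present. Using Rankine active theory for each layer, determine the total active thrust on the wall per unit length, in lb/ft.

7030 lb/ft

K_a1 = tan²(45°−26.8°/2) = 0.3785; K_a2 = tan²(45°−28.7°/2) = 0.3511.
Layer 1: σ at base = K_a1 γ₁ h₁ = 362.4 psf; P₁ = ½×362.4×9.0 = 1631.
Layer 2: σ_v at top = γ₁h₁ = 957.6; σ_h top = K_a2×957.6 = 336.3; σ_h base = K_a2×(957.6+103.8×10.3) = 711.7.
P₂ = ½(336.3+711.7)×10.3 = 5397. Total P_a = 1631+5397 = 7028 lb/ft.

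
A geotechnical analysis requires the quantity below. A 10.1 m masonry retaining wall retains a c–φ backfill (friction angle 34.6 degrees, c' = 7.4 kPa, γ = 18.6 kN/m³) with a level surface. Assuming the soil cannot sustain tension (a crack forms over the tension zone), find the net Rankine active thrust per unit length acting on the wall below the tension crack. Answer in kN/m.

189 kN/m

K_a = 0.2756; √K_a = 0.5250.
Tension-crack depth z_c = 2c/(γ√K_a) = 2×7.4/(18.6×0.5250) = 1.516 m.
σ_a at base = K_a γ H − 2c√K_a = 0.2756×18.6×10.1 − 2×7.4×0.5250 = 44.01 kPa.
P_a = ½ × 44.01 × (H − z_c) = 0.5×44.01×8.584 = 188.9 kN/m.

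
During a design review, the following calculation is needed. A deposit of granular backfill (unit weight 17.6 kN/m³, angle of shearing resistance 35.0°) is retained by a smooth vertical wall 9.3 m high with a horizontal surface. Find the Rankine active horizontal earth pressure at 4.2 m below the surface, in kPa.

20.0 kPa

K_a = (1 − sin φ)/(1 + sin φ) = 0.2710.
σ_h = K_a γ z = 0.2710 × 17.6 × 4.2 = 20.03 kPa.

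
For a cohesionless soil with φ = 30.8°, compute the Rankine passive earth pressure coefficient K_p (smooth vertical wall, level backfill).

K_p = (1 + sin φ)/(1 − sin φ) = tan²(45° + 30.8°/2) = 3.099.

3.10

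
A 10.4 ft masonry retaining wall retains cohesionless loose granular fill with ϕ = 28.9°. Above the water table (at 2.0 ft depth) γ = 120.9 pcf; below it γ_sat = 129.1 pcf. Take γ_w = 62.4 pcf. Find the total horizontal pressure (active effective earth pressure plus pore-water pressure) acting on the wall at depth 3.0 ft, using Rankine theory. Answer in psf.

K_a = (1 − sin φ)/(1 + sin φ) = 0.3484.
γ' = 129.1 − 62.4 = 66.70 pcf.
Effective vertical stress at 3.0 ft: σ'_v = 120.9×2.0 + 66.70×1.00 = 308.5 psf.
σ'_h = K_a σ'_v = 0.3484 × 308.5 = 107.5 psf; u = γ_w × 1.00 = 62.40 psf.
Total σ_h = 107.5 + 62.40 = 169.9 psf.

170 psf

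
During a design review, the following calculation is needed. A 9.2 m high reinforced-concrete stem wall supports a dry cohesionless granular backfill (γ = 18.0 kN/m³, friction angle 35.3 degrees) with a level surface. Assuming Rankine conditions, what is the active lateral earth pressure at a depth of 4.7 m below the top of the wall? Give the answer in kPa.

K_a = (1 − sin φ)/(1 + sin φ) = 0.2675.
σ_h = K_a γ z = 0.2675 × 18.0 × 4.7 = 22.63 kPa.

22.6 kPa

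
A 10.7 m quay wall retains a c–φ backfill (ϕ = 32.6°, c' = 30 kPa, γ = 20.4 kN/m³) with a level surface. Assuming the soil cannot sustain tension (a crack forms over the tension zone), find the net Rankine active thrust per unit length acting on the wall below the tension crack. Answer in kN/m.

K_a = 0.2997; √K_a = 0.5475.
Tension-crack depth z_c = 2c/(γ√K_a) = 2×30/(20.4×0.5475) = 5.372 m.
σ_a at base = K_a γ H − 2c√K_a = 0.2997×20.4×10.7 − 2×30×0.5475 = 32.58 kPa.
P_a = ½ × 32.58 × (H − z_c) = 0.5×32.58×5.328 = 86.78 kN/m.

86.8 kN/m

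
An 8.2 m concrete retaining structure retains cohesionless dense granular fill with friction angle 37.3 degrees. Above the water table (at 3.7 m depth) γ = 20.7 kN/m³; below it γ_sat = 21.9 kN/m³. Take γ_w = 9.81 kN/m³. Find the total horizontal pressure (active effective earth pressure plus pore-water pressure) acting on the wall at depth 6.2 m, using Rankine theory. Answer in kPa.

K_a = (1 − sin φ)/(1 + sin φ) = 0.2453.
γ' = 21.9 − 9.81 = 12.09 kN/m³.
Effective vertical stress at 6.2 m: σ'_v = 20.7×3.7 + 12.09×2.50 = 106.8 kPa.
σ'_h = K_a σ'_v = 0.2453 × 106.8 = 26.21 kPa; u = γ_w × 2.50 = 24.53 kPa.
Total σ_h = 26.21 + 24.53 = 50.73 kPa.

50.7 kPa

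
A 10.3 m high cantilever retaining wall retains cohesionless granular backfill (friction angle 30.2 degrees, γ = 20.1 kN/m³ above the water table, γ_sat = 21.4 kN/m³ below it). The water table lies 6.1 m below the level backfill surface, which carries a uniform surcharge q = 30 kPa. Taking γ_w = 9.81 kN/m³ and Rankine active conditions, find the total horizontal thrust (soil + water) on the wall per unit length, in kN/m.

516 kN/m

K_a = tan²(45° − φ/2) = 0.3307.
γ' = 21.4 − 9.81 = 11.59 kN/m³. h₂ = H − d_w = 4.2 m.
σ'_h: at surface K_a·q = 9.920; at WT K_a(q+γd_w) = 50.46; at base K_a(q+γd_w+γ'h₂) = 66.56 kPa.
P₁ = ½(9.920+50.46)×6.1 = 184.2; P₂ = ½(50.46+66.56)×4.2 = 245.7; P_w = ½γ_w h₂² = 86.52.
Total = 184.2+245.7+86.52 = 516.4 kN/m.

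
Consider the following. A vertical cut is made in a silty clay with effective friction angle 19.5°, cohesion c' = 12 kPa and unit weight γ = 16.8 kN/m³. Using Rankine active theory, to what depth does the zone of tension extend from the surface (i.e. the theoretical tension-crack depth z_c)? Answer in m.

2.02 m

K_a = tan²(45° − 19.5°/2) = 0.4995; √K_a = 0.7067.
The active pressure is zero where K_a γ z = 2c√K_a, so z_c = 2c/(γ√K_a) = 2×12/(16.8×0.7067) = 2.021 m.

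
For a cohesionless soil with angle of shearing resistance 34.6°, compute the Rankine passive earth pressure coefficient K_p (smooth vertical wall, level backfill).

K_p = (1 + sin φ)/(1 − sin φ) = tan²(45° + 34.6°/2) = 3.628.

3.63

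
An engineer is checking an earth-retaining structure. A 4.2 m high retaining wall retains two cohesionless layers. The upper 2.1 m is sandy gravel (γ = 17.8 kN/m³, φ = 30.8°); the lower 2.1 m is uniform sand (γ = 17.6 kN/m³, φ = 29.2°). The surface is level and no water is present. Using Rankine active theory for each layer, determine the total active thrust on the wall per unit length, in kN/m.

53.0 kN/m

K_a1 = tan²(45°−30.8°/2) = 0.3227; K_a2 = tan²(45°−29.2°/2) = 0.3442.
Layer 1: σ at base = K_a1 γ₁ h₁ = 12.06 kPa; P₁ = ½×12.06×2.1 = 12.67.
Layer 2: σ_v at top = γ₁h₁ = 37.38; σ_h top = K_a2×37.38 = 12.87; σ_h base = K_a2×(37.38+17.6×2.1) = 25.59.
P₂ = ½(12.87+25.59)×2.1 = 40.38. Total P_a = 12.67+40.38 = 53.04 kN/m.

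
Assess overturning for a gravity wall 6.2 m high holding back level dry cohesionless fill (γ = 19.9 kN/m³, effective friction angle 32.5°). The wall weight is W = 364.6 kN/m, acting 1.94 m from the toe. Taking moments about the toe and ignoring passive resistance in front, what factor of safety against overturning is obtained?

2.97

K_a = tan²(45° − 32.5°/2) = 0.3010.
P_a = ½K_aγH² = 0.5×0.3010×19.9×6.2² = 115.1 kN/m, acting at H/3 = 2.067 m above the base.
Overturning moment M_o = P_a × H/3 = 115.1 × 2.067 = 237.9.
Resisting moment M_r = W × 1.94 = 364.6 × 1.94 = 707.3.
FS_overturning = M_r/M_o = 707.3/237.9 = 2.973.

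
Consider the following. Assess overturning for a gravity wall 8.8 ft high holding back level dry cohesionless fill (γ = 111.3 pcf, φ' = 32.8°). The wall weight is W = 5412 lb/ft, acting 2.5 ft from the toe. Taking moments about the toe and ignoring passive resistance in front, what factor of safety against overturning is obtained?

3.60

K_a = tan²(45° − 32.8°/2) = 0.2973.
P_a = ½K_aγH² = 0.5×0.2973×111.3×8.8² = 1281 lb/ft, acting at H/3 = 2.933 ft above the base.
Overturning moment M_o = P_a × H/3 = 1281 × 2.933 = 3758.
Resisting moment M_r = W × 2.5 = 5412 × 2.5 = 13530.
FS_overturning = M_r/M_o = 13530/3758 = 3.601.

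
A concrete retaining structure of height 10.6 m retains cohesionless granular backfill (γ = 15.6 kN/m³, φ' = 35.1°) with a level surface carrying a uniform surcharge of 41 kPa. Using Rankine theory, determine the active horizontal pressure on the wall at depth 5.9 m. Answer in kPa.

K_a = (1 − sin φ)/(1 + sin φ) = 0.2698.
σ_v = γz + q = 15.6 × 5.9 + 41 = 133.0 kPa.
σ_h = K_a σ_v = 0.2698 × 133.0 = 35.90 kPa.

35.9 kPa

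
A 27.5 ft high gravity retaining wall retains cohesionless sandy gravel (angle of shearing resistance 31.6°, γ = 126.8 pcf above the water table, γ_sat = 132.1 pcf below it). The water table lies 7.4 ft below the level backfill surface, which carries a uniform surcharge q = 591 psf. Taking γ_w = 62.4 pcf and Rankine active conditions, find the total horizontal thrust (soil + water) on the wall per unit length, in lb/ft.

29100 lb/ft

K_a = tan²(45° − φ/2) = 0.3123.
γ' = 132.1 − 62.4 = 69.70 pcf. h₂ = H − d_w = 20.1 ft.
σ'_h: at surface K_a·q = 184.6; at WT K_a(q+γd_w) = 477.7; at base K_a(q+γd_w+γ'h₂) = 915.3 psf.
P₁ = ½(184.6+477.7)×7.4 = 2450; P₂ = ½(477.7+915.3)×20.1 = 14000; P_w = ½γ_w h₂² = 12610.
Total = 2450+14000+12610 = 29050 lb/ft.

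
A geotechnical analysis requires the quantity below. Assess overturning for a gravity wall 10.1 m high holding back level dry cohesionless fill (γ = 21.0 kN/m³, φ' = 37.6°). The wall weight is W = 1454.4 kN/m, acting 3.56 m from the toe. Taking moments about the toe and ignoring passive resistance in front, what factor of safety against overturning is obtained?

5.93

K_a = tan²(45° − 37.6°/2) = 0.2421.
P_a = ½K_aγH² = 0.5×0.2421×21.0×10.1² = 259.3 kN/m, acting at H/3 = 3.367 m above the base.
Overturning moment M_o = P_a × H/3 = 259.3 × 3.367 = 873.1.
Resisting moment M_r = W × 3.56 = 1454.4 × 3.56 = 5178.
FS_overturning = M_r/M_o = 5178/873.1 = 5.930.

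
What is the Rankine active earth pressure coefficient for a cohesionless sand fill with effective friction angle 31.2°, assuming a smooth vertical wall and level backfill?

K_a = tan²(45° − φ/2) = tan²(29.40°) = 0.3175.

0.317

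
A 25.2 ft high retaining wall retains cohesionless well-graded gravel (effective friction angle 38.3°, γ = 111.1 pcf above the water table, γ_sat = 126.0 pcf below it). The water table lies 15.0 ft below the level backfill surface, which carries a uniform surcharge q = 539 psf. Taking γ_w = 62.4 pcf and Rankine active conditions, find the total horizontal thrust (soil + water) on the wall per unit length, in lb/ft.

14100 lb/ft

K_a = tan²(45° − φ/2) = 0.2347.
γ' = 126.0 − 62.4 = 63.60 pcf. h₂ = H − d_w = 10.2 ft.
σ'_h: at surface K_a·q = 126.5; at WT K_a(q+γd_w) = 517.7; at base K_a(q+γd_w+γ'h₂) = 670.0 psf.
P₁ = ½(126.5+517.7)×15.0 = 4832; P₂ = ½(517.7+670.0)×10.2 = 6057; P_w = ½γ_w h₂² = 3246.
Total = 4832+6057+3246 = 14140 lb/ft.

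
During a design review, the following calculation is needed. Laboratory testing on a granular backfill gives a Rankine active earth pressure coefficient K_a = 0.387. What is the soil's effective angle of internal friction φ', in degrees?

26.2°

K_a = tan²(45° − φ/2) ⇒ 45° − φ/2 = arctan(√0.387) = 31.89°.
φ = 2(45° − 31.89°) = 26.23°.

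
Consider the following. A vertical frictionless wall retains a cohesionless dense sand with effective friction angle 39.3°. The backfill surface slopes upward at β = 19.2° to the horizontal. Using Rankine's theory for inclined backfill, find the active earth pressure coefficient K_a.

0.256

K_a = cos β · (cos β − √(cos²β − cos²φ)) / (cos β + √(cos²β − cos²φ)).
cos β = 0.9444, cos φ = 0.7738, √(cos²β − cos²φ) = 0.5413.
K_a = 0.9444 × (0.9444 − 0.5413)/(0.9444 + 0.5413) = 0.2562.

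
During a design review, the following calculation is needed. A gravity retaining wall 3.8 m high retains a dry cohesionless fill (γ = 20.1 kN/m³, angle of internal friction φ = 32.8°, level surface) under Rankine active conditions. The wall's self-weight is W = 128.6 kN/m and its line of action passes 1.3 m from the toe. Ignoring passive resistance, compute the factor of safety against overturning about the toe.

3.06

K_a = tan²(45° − 32.8°/2) = 0.2973.
P_a = ½K_aγH² = 0.5×0.2973×20.1×3.8² = 43.14 kN/m, acting at H/3 = 1.267 m above the base.
Overturning moment M_o = P_a × H/3 = 43.14 × 1.267 = 54.64.
Resisting moment M_r = W × 1.3 = 128.6 × 1.3 = 167.2.
FS_overturning = M_r/M_o = 167.2/54.64 = 3.059.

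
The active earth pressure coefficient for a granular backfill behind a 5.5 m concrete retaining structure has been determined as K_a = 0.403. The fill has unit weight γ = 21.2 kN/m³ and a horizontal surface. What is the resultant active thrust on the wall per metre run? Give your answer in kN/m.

P = ½ K_a γ H² = 0.5 × 0.403 × 21.2 × 5.5² = 129.2 kN/m.

129 kN/m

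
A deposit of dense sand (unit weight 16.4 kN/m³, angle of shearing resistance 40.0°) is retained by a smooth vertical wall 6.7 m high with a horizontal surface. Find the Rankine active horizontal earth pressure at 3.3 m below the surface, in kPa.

11.8 kPa

K_a = (1 − sin φ)/(1 + sin φ) = 0.2174.
σ_h = K_a γ z = 0.2174 × 16.4 × 3.3 = 11.77 kPa.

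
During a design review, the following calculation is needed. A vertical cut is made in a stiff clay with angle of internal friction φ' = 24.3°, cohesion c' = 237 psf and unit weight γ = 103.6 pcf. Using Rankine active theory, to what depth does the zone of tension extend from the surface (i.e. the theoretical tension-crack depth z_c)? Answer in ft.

K_a = tan²(45° − 24.3°/2) = 0.4169; √K_a = 0.6457.
The active pressure is zero where K_a γ z = 2c√K_a, so z_c = 2c/(γ√K_a) = 2×237/(103.6×0.6457) = 7.086 ft.

7.09 ft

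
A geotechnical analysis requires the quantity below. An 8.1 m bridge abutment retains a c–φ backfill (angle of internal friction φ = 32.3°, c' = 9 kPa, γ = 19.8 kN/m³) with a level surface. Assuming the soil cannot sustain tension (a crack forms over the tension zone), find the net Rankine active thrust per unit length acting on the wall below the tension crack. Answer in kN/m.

K_a = 0.3035; √K_a = 0.5509.
Tension-crack depth z_c = 2c/(γ√K_a) = 2×9/(19.8×0.5509) = 1.650 m.
σ_a at base = K_a γ H − 2c√K_a = 0.3035×19.8×8.1 − 2×9×0.5509 = 38.76 kPa.
P_a = ½ × 38.76 × (H − z_c) = 0.5×38.76×6.450 = 125.0 kN/m.

125 kN/m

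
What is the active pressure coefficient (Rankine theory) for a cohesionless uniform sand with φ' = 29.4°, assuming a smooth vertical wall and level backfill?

0.341

K_a = tan²(45° − φ/2) = tan²(30.30°) = 0.3415.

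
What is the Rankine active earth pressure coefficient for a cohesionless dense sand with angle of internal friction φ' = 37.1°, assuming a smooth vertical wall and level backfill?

K_a = tan²(45° − φ/2) = tan²(26.45°) = 0.2475.

0.247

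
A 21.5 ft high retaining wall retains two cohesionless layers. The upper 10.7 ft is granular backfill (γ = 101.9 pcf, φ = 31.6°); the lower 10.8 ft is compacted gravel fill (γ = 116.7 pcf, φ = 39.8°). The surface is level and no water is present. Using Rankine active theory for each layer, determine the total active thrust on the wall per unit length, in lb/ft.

5900 lb/ft

K_a1 = tan²(45°−31.6°/2) = 0.3123; K_a2 = tan²(45°−39.8°/2) = 0.2194.
Layer 1: σ at base = K_a1 γ₁ h₁ = 340.6 psf; P₁ = ½×340.6×10.7 = 1822.
Layer 2: σ_v at top = γ₁h₁ = 1090; σ_h top = K_a2×1090 = 239.3; σ_h base = K_a2×(1090+116.7×10.8) = 515.8.
P₂ = ½(239.3+515.8)×10.8 = 4077. Total P_a = 1822+4077 = 5899 lb/ft.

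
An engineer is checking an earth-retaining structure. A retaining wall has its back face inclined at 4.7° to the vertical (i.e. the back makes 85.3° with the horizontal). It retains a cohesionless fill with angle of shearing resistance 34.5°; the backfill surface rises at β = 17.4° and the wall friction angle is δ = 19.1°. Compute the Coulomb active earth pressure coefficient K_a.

0.361

K_a = sin²(α+φ) / [sin²α · sin(α−δ) · (1 + √{sin(φ+δ)sin(φ−β) / (sin(α−δ)sin(α+β))})²].
With α = 85.3°, φ = 34.5°, δ = 19.1°, β = 17.4°: K_a = 0.3610.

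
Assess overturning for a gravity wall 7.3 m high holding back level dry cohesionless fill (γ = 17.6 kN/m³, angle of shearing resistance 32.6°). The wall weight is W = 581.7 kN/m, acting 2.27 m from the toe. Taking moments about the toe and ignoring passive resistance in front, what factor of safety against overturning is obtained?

3.86

K_a = tan²(45° − 32.6°/2) = 0.2997.
P_a = ½K_aγH² = 0.5×0.2997×17.6×7.3² = 140.6 kN/m, acting at H/3 = 2.433 m above the base.
Overturning moment M_o = P_a × H/3 = 140.6 × 2.433 = 342.0.
Resisting moment M_r = W × 2.27 = 581.7 × 2.27 = 1320.
FS_overturning = M_r/M_o = 1320/342.0 = 3.861.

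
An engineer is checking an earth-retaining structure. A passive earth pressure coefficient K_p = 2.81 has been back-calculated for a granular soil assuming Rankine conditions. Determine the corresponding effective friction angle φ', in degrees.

K_p = (1+sin φ)/(1−sin φ) ⇒ sin φ = (K_p − 1)/(K_p + 1) = 0.4751.
φ = arcsin(0.4751) = 28.36°.

28.4°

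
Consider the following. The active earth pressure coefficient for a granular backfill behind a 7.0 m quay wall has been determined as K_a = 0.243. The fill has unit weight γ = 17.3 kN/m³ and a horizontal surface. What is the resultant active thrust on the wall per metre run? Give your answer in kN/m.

P = ½ K_a γ H² = 0.5 × 0.243 × 17.3 × 7.0² = 103.0 kN/m.

103 kN/m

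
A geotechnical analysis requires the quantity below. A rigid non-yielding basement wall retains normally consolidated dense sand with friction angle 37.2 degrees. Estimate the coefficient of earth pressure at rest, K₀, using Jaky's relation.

K₀ = 1 − sin φ' = 1 − sin 37.2° = 0.3954.

0.395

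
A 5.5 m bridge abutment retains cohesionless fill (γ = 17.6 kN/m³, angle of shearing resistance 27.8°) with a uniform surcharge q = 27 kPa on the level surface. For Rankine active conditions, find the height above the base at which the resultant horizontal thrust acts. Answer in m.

2.16 m

K_a = 0.3639.
Triangular part P₁ = ½K_aγH² = 96.87 at H/3 = 1.833 m; rectangular part P₂ = K_a q H = 54.04 at H/2 = 2.750 m.
ȳ = (P₁·1.833 + P₂·2.750)/(P₁+P₂) = 2.162 m.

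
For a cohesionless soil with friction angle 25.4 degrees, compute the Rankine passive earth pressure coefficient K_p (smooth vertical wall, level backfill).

2.50

K_p = (1 + sin φ)/(1 − sin φ) = tan²(45° + 25.4°/2) = 2.502.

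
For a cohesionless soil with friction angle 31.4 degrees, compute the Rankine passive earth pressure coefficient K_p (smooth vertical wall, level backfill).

K_p = (1 + sin φ)/(1 − sin φ) = tan²(45° + 31.4°/2) = 3.175.

3.18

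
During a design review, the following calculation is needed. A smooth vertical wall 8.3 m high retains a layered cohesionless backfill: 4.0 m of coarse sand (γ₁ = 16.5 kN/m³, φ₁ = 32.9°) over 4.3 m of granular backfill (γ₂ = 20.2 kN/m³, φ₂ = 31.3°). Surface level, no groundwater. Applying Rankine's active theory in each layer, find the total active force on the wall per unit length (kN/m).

K_a1 = tan²(45°−32.9°/2) = 0.2960; K_a2 = tan²(45°−31.3°/2) = 0.3162.
Layer 1: σ at base = K_a1 γ₁ h₁ = 19.54 kPa; P₁ = ½×19.54×4.0 = 39.08.
Layer 2: σ_v at top = γ₁h₁ = 66.00; σ_h top = K_a2×66.00 = 20.87; σ_h base = K_a2×(66.00+20.2×4.3) = 48.34.
P₂ = ½(20.87+48.34)×4.3 = 148.8. Total P_a = 39.08+148.8 = 187.9 kN/m.

188 kN/m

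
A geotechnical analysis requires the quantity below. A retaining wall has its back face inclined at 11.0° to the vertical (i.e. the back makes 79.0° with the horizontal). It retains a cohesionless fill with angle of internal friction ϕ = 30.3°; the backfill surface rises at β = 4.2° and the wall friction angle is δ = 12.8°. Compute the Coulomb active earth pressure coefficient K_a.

0.407

K_a = sin²(α+φ) / [sin²α · sin(α−δ) · (1 + √{sin(φ+δ)sin(φ−β) / (sin(α−δ)sin(α+β))})²].
With α = 79.0°, φ = 30.3°, δ = 12.8°, β = 4.2°: K_a = 0.4072.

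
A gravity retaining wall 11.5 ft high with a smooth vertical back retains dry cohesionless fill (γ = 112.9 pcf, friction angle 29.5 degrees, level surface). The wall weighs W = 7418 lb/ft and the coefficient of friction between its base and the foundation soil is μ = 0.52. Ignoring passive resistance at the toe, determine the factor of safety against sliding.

K_a = tan²(45° − 29.5°/2) = 0.3401.
P_a = ½K_aγH² = 0.5×0.3401×112.9×11.5² = 2539 lb/ft, acting at H/3 = 3.833 ft above the base.
FS_sliding = μW / P_a = 0.52×7418 / 2539 = 1.519.

1.52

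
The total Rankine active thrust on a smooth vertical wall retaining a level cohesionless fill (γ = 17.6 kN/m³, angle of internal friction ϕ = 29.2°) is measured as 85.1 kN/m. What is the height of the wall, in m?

K_a = 0.3442. P_a = ½ K_a γ H² ⇒ H = √(2P_a/(K_a γ)).
H = √(2×85.1/(0.3442×17.6)) = 5.300 m.

5.30 m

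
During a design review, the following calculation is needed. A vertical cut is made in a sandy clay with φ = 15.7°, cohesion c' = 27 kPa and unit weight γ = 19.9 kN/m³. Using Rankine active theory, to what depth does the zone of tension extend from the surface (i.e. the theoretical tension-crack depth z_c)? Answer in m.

3.58 m

K_a = tan²(45° − 15.7°/2) = 0.5741; √K_a = 0.7577.
The active pressure is zero where K_a γ z = 2c√K_a, so z_c = 2c/(γ√K_a) = 2×27/(19.9×0.7577) = 3.581 m.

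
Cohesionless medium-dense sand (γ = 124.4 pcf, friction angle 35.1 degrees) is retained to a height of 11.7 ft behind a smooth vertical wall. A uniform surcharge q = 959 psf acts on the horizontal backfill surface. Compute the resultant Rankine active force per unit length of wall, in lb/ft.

5330 lb/ft

K_a = tan²(45° − φ/2) = 0.2698.
Soil triangle: ½ K_a γ H² = 0.5×0.2698×124.4×11.7² = 2298 lb/ft.
Surcharge rectangle: K_a q H = 0.2698×959×11.7 = 3028 lb/ft.
Total = 2298 + 3028 = 5325 lb/ft.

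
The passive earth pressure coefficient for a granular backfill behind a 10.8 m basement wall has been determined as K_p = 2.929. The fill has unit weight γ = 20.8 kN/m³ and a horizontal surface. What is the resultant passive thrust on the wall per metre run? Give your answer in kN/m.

3550 kN/m

P = ½ K_p γ H² = 0.5 × 2.929 × 20.8 × 10.8² = 3553 kN/m.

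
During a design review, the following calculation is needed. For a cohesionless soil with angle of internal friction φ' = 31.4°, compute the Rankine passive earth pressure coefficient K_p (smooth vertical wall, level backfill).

K_p = (1 + sin φ)/(1 − sin φ) = tan²(45° + 31.4°/2) = 3.175.

3.18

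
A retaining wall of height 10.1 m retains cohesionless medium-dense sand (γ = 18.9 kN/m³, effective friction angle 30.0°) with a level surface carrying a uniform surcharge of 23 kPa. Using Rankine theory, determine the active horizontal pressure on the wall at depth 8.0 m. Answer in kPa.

58.1 kPa

K_a = (1 − sin φ)/(1 + sin φ) = 0.3333.
σ_v = γz + q = 18.9 × 8.0 + 23 = 174.2 kPa.
σ_h = K_a σ_v = 0.3333 × 174.2 = 58.07 kPa.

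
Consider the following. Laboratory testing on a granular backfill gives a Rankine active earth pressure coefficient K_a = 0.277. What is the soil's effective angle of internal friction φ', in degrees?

34.5°

K_a = tan²(45° − φ/2) ⇒ 45° − φ/2 = arctan(√0.277) = 27.76°.
φ = 2(45° − 27.76°) = 34.48°.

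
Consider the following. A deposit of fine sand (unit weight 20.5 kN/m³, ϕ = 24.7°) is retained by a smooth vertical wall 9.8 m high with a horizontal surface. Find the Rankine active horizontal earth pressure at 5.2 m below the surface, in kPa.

43.8 kPa

K_a = (1 − sin φ)/(1 + sin φ) = 0.4106.
σ_h = K_a γ z = 0.4106 × 20.5 × 5.2 = 43.77 kPa.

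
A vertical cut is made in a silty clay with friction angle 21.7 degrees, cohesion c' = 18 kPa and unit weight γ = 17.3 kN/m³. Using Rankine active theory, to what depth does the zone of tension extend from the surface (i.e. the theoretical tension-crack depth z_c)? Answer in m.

K_a = tan²(45° − 21.7°/2) = 0.4601; √K_a = 0.6783.
The active pressure is zero where K_a γ z = 2c√K_a, so z_c = 2c/(γ√K_a) = 2×18/(17.3×0.6783) = 3.068 m.

3.07 m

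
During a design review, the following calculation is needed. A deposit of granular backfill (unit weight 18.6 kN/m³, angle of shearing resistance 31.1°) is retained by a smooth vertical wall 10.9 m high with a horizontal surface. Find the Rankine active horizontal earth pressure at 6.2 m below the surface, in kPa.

36.8 kPa

K_a = (1 − sin φ)/(1 + sin φ) = 0.3188.
σ_h = K_a γ z = 0.3188 × 18.6 × 6.2 = 36.76 kPa.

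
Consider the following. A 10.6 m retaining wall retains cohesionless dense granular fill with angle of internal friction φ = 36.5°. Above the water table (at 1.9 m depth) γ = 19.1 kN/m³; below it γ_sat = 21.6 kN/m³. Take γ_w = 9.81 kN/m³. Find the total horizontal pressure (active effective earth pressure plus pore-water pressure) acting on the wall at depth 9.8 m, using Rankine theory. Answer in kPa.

K_a = (1 − sin φ)/(1 + sin φ) = 0.2541.
γ' = 21.6 − 9.81 = 11.79 kN/m³.
Effective vertical stress at 9.8 m: σ'_v = 19.1×1.9 + 11.79×7.90 = 129.4 kPa.
σ'_h = K_a σ'_v = 0.2541 × 129.4 = 32.88 kPa; u = γ_w × 7.90 = 77.50 kPa.
Total σ_h = 32.88 + 77.50 = 110.4 kPa.

110 kPa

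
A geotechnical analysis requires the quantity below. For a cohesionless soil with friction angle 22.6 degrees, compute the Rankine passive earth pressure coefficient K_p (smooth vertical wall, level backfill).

2.25

K_p = (1 + sin φ)/(1 − sin φ) = tan²(45° + 22.6°/2) = 2.248.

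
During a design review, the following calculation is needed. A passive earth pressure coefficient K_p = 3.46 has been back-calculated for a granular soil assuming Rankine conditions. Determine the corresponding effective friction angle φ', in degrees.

33.5°

K_p = (1+sin φ)/(1−sin φ) ⇒ sin φ = (K_p − 1)/(K_p + 1) = 0.5516.
φ = arcsin(0.5516) = 33.47°.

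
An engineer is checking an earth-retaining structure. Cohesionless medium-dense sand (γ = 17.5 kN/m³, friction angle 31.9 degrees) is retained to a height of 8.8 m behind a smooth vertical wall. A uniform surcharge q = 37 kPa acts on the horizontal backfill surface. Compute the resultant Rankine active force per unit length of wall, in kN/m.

310 kN/m

K_a = tan²(45° − φ/2) = 0.3085.
Soil triangle: ½ K_a γ H² = 0.5×0.3085×17.5×8.8² = 209.1 kN/m.
Surcharge rectangle: K_a q H = 0.3085×37×8.8 = 100.5 kN/m.
Total = 209.1 + 100.5 = 309.5 kN/m.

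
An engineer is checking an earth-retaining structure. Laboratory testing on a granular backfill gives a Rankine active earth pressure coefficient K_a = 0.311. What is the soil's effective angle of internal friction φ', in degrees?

K_a = tan²(45° − φ/2) ⇒ 45° − φ/2 = arctan(√0.311) = 29.15°.
φ = 2(45° − 29.15°) = 31.71°.

31.7°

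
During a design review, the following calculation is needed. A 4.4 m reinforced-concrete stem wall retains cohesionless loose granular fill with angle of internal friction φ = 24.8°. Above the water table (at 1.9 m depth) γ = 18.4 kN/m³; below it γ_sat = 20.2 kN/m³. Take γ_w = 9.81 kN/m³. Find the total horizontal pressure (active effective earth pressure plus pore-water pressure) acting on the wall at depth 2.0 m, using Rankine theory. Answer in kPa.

K_a = (1 − sin φ)/(1 + sin φ) = 0.4090.
γ' = 20.2 − 9.81 = 10.39 kN/m³.
Effective vertical stress at 2.0 m: σ'_v = 18.4×1.9 + 10.39×0.100 = 36.00 kPa.
σ'_h = K_a σ'_v = 0.4090 × 36.00 = 14.72 kPa; u = γ_w × 0.100 = 0.9810 kPa.
Total σ_h = 14.72 + 0.9810 = 15.70 kPa.

15.7 kPa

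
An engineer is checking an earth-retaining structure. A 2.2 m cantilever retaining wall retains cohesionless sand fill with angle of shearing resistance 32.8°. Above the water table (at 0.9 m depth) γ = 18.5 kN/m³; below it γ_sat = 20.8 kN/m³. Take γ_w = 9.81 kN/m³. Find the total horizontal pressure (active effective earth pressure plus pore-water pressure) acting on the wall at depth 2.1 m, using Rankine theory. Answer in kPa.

K_a = (1 − sin φ)/(1 + sin φ) = 0.2973.
γ' = 20.8 − 9.81 = 10.99 kN/m³.
Effective vertical stress at 2.1 m: σ'_v = 18.5×0.9 + 10.99×1.20 = 29.84 kPa.
σ'_h = K_a σ'_v = 0.2973 × 29.84 = 8.870 kPa; u = γ_w × 1.20 = 11.77 kPa.
Total σ_h = 8.870 + 11.77 = 20.64 kPa.

20.6 kPa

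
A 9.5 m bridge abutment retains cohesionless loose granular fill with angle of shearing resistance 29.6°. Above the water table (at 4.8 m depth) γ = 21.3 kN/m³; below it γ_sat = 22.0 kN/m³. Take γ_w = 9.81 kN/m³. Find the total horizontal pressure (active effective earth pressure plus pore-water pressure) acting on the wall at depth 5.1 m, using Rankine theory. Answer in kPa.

38.8 kPa

K_a = (1 − sin φ)/(1 + sin φ) = 0.3387.
γ' = 22.0 − 9.81 = 12.19 kN/m³.
Effective vertical stress at 5.1 m: σ'_v = 21.3×4.8 + 12.19×0.300 = 105.9 kPa.
σ'_h = K_a σ'_v = 0.3387 × 105.9 = 35.87 kPa; u = γ_w × 0.300 = 2.943 kPa.
Total σ_h = 35.87 + 2.943 = 38.81 kPa.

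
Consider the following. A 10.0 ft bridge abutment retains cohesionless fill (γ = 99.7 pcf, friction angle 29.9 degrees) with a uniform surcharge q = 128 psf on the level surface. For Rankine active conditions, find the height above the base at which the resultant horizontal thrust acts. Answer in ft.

3.67 ft

K_a = 0.3347.
Triangular part P₁ = ½K_aγH² = 1668 at H/3 = 3.333 ft; rectangular part P₂ = K_a q H = 428.4 at H/2 = 5.000 ft.
ȳ = (P₁·3.333 + P₂·5.000)/(P₁+P₂) = 3.674 ft.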